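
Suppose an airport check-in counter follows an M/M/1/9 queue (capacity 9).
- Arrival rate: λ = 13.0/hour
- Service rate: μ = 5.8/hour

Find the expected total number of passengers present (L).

ρ = λ/μ = 13.0/5.8 = 2.2414
P₀ = (1-ρ)/(1-ρ^(K+1)) = (1-2.2414)/(1-2.2414^10) = -1.2414/-3199.3220 = 0.0003880
P_K = P₀×ρ^K = 0.0003880 × 2.2414^9 = 0.0003880 × 1427.8228 = 0.5540
L = ρ[1 - (K+1)ρ^K + Kρ^(K+1)] / [(1-ρ)(1-ρ^(K+1))]
L = 2.2414 × (1 - 10×1427.8228 + 9×3200.3220) / ((1 - 2.2414) × (1 - 3200.3220)) = 8.1976 passengers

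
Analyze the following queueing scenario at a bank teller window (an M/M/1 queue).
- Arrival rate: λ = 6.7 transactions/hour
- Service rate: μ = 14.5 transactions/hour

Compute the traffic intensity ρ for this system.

Server utilization: ρ = λ/μ
ρ = 6.7/14.5 = 0.4621
The server is busy 46.21% of the time.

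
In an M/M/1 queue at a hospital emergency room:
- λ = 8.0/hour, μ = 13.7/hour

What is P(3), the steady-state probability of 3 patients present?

ρ = λ/μ = 8.0/13.7 = 0.58394
P(n) = (1-ρ)ρⁿ
P(3) = (1-0.58394) × 0.58394^3
P(3) = 0.416060 × 0.199115
P(3) = 0.08284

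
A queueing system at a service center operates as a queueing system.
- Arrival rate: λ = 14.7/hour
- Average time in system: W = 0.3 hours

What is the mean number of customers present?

Little's Law: L = λW
L = 14.7 × 0.3 = 4.4100 customers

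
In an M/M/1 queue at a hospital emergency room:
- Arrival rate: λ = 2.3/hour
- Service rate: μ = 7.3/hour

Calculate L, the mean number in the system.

ρ = λ/μ = 2.3/7.3 = 0.3151
For M/M/1: L = λ/(μ-λ)
L = 2.3/(7.3-2.3) = 2.3/5.00
L = 0.4600 patients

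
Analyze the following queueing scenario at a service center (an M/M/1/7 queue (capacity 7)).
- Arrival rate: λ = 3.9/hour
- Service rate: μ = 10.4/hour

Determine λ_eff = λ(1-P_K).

ρ = λ/μ = 3.9/10.4 = 0.3750
P₀ = (1-ρ)/(1-ρ^(K+1)) = (1-0.3750)/(1-0.3750^8) = 0.62500/0.99961 = 0.6252
P_K = P₀×ρ^K = 0.62524 × 0.3750^7 = 0.62524 × 0.0010428 = 0.0006520
λ_eff = λ(1-P_K) = 3.9 × (1 - 0.0006520) = 3.9 × 0.99935 = 3.8975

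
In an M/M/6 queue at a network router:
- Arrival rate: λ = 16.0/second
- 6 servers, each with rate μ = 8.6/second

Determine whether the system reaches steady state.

Stability requires ρ = λ/(cμ) < 1
ρ = 16.0/(6 × 8.6) = 16.0/51.60 = 0.3101
Since 0.3101 < 1, the system is STABLE.
The servers are busy 31.01% of the time.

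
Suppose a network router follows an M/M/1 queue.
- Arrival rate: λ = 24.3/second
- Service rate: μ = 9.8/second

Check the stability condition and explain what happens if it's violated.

Stability requires ρ = λ/(cμ) < 1
ρ = 24.3/(1 × 9.8) = 24.3/9.80 = 2.4796
Since 2.4796 ≥ 1, the system is UNSTABLE.
Queue grows without bound. Need μ > λ = 24.3.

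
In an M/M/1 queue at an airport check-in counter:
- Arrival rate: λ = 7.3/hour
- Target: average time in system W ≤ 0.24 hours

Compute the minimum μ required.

For M/M/1: W = 1/(μ-λ)
Need W ≤ 0.24, so 1/(μ-λ) ≤ 0.24
μ - λ ≥ 1/0.24 = 4.1667
μ ≥ 7.3 + 4.1667 = 11.4667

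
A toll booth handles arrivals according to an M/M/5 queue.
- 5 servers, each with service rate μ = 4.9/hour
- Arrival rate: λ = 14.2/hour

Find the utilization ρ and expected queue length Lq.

Traffic intensity: ρ = λ/(cμ) = 14.2/(5×4.9) = 0.5796
Since ρ = 0.5796 < 1, system is stable.
Offered load a = λ/μ = cρ = 14.2/4.9 = 2.8980
P₀ = [ Σₙ₌₀^4 aⁿ/n! + a^5/(5!(1-ρ)) ]⁻¹
Σ = a^0/0! + a^1/1! + a^2/2! + a^3/3! + a^4/4! = 1.00000 + 2.89796 + 4.19908 + 4.05626 + 2.93872 = 15.0920
a^5/(5!(1-ρ)) = 204.3908/(120 × 0.42041) = 4.0514
P₀ = 1/(15.0920 + 4.0514) = 0.05224
Lq = P₀·a^5·ρ / (5!(1-ρ)²) = 0.052237 × 204.3908 × 0.57959 / (120 × 0.17674) = 0.2918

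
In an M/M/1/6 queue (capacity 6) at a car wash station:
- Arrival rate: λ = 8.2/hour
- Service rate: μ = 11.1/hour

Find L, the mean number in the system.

ρ = λ/μ = 8.2/11.1 = 0.73874
P₀ = (1-ρ)/(1-ρ^(K+1)) = (1-0.73874)/(1-0.73874^7) = 0.26126/0.87993 = 0.2969
P_K = P₀×ρ^K = 0.29691 × 0.73874^6 = 0.29691 × 0.16254 = 0.04826
L = ρ[1 - (K+1)ρ^K + Kρ^(K+1)] / [(1-ρ)(1-ρ^(K+1))]
L = 0.73874 × (1 - 7×0.162536 + 6×0.120072) / ((1 - 0.73874) × (1 - 0.120072)) = 1.8724 cars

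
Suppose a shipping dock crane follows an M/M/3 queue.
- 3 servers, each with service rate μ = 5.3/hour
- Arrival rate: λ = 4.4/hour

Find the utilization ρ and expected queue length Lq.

Traffic intensity: ρ = λ/(cμ) = 4.4/(3×5.3) = 0.2767
Since ρ = 0.2767 < 1, system is stable.
Offered load a = λ/μ = cρ = 4.4/5.3 = 0.8302
P₀ = [ Σₙ₌₀^2 aⁿ/n! + a^3/(3!(1-ρ)) ]⁻¹
Σ = a^0/0! + a^1/1! + a^2/2! = 1.0000 + 0.8302 + 0.3446 = 2.1748
a^3/(3!(1-ρ)) = 0.5722/(6 × 0.7233) = 0.1318
P₀ = 1/(2.1748 + 0.1318) = 0.4335
Lq = P₀·a^3·ρ / (3!(1-ρ)²) = 0.4335 × 0.5722 × 0.2767 / (6 × 0.5231) = 0.02187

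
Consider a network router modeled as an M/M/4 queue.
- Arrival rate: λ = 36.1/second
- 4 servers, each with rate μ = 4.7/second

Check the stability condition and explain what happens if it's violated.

Stability requires ρ = λ/(cμ) < 1
ρ = 36.1/(4 × 4.7) = 36.1/18.80 = 1.9202
Since 1.9202 ≥ 1, the system is UNSTABLE.
Need c > λ/μ = 36.1/4.7 = 7.68.
Minimum servers needed: c = 8.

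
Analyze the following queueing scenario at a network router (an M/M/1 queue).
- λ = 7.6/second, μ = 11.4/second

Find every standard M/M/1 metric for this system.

Step 1: ρ = λ/μ = 7.6/11.4 = 0.6667
Step 2: L = λ/(μ-λ) = 7.6/3.80 = 2.0000
Step 3: Lq = λ²/(μ(μ-λ)) = 57.76/(11.4×3.80) = 1.3333
Step 4: W = 1/(μ-λ) = 1/3.80 = 0.26316
Step 5: Wq = λ/(μ(μ-λ)) = 7.6/(11.4×3.80) = 0.1754
Step 6: P(0) = 1-ρ = 0.3333
Verify: L = λW = 7.6×0.26316 = 2.0000 ✔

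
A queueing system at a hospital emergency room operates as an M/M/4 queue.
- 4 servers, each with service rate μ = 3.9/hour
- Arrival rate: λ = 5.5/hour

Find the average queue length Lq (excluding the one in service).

Traffic intensity: ρ = λ/(cμ) = 5.5/(4×3.9) = 0.3526
Since ρ = 0.3526 < 1, system is stable.
Offered load a = λ/μ = cρ = 5.5/3.9 = 1.4103
P₀ = [ Σₙ₌₀^3 aⁿ/n! + a^4/(4!(1-ρ)) ]⁻¹
Σ = a^0/0! + a^1/1! + a^2/2! + a^3/3! = 1.00000 + 1.41026 + 0.994412 + 0.467458 = 3.8721
a^4/(4!(1-ρ)) = 3.9554/(24 × 0.6474) = 0.2546
P₀ = 1/(3.8721 + 0.2546) = 0.2423
Lq = P₀·a^4·ρ / (4!(1-ρ)²) = 0.2423 × 3.9554 × 0.3526 / (24 × 0.4192) = 0.03359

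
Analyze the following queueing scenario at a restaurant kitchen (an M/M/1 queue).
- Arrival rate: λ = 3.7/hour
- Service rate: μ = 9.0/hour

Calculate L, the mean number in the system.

ρ = λ/μ = 3.7/9.0 = 0.4111
For M/M/1: L = λ/(μ-λ)
L = 3.7/(9.0-3.7) = 3.7/5.30
L = 0.6981 orders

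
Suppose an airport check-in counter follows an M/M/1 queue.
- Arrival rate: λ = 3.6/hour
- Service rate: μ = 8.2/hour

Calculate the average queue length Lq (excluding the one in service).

ρ = λ/μ = 3.6/8.2 = 0.4390
For M/M/1: Lq = λ²/(μ(μ-λ))
Lq = 12.96/(8.2 × 4.60)
Lq = 0.3436 passengers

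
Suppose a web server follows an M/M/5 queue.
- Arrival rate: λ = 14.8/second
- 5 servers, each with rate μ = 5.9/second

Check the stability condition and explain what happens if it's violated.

Stability requires ρ = λ/(cμ) < 1
ρ = 14.8/(5 × 5.9) = 14.8/29.50 = 0.5017
Since 0.5017 < 1, the system is STABLE.
The servers are busy 50.17% of the time.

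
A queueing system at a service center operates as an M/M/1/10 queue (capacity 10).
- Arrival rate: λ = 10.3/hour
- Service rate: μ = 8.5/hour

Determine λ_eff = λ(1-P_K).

ρ = λ/μ = 10.3/8.5 = 1.211765
P₀ = (1-ρ)/(1-ρ^(K+1)) = (1-1.211765)/(1-1.211765^11) = -0.21176/-7.2718 = 0.02912
P_K = P₀×ρ^K = 0.02912 × 1.211765^10 = 0.02912 × 6.8263 = 0.1988
λ_eff = λ(1-P_K) = 10.3 × (1 - 0.19879) = 10.3 × 0.80121 = 8.2525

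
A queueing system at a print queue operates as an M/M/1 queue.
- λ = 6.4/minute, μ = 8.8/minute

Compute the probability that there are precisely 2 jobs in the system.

ρ = λ/μ = 6.4/8.8 = 0.72727
P(n) = (1-ρ)ρⁿ
P(2) = (1-0.72727) × 0.72727^2
P(2) = 0.27273 × 0.52892
P(2) = 0.1443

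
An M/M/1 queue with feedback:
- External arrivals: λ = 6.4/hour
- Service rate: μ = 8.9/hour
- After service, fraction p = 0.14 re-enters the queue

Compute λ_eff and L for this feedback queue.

Effective arrival rate: λ_eff = λ/(1-p) = 6.4/(1-0.14) = 6.4/0.86 = 7.44186
ρ = λ_eff/μ = 7.44186/8.9 = 0.836164
L = ρ/(1-ρ) = 0.836164/(1-0.836164) = 5.1037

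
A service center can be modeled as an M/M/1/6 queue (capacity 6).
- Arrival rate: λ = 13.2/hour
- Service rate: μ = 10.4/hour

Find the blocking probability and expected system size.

ρ = λ/μ = 13.2/10.4 = 1.26923
P₀ = (1-ρ)/(1-ρ^(K+1)) = (1-1.26923)/(1-1.26923^7) = -0.26923/-4.3062 = 0.06252
P_K = P₀×ρ^K = 0.06252 × 1.26923^6 = 0.06252 × 4.1806 = 0.2614
Blocking probability P_6 = 0.2614 (26.14%)
L = ρ[1 - (K+1)ρ^K + Kρ^(K+1)] / [(1-ρ)(1-ρ^(K+1))]
L = 1.26923 × (1 - 7×4.18063 + 6×5.30618) / ((1 - 1.26923) × (1 - 5.30618)) = 3.9113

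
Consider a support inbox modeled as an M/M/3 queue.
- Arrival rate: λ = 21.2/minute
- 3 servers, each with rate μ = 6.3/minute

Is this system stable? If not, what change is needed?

Stability requires ρ = λ/(cμ) < 1
ρ = 21.2/(3 × 6.3) = 21.2/18.90 = 1.1217
Since 1.1217 ≥ 1, the system is UNSTABLE.
Need c > λ/μ = 21.2/6.3 = 3.37.
Minimum servers needed: c = 4.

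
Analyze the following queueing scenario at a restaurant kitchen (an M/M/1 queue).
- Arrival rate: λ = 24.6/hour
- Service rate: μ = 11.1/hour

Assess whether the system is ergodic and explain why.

Stability requires ρ = λ/(cμ) < 1
ρ = 24.6/(1 × 11.1) = 24.6/11.10 = 2.2162
Since 2.2162 ≥ 1, the system is UNSTABLE.
Queue grows without bound. Need μ > λ = 24.6.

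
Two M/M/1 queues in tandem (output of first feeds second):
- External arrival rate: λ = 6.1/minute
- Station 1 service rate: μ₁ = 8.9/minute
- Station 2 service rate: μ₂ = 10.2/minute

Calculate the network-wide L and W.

By Jackson's theorem, each station behaves as independent M/M/1.
Station 1: ρ₁ = 6.1/8.9 = 0.6854, L₁ = ρ₁/(1-ρ₁) = λ/(μ₁-λ) = 6.1/2.80 = 2.1786
Station 2: ρ₂ = 6.1/10.2 = 0.5980, L₂ = ρ₂/(1-ρ₂) = λ/(μ₂-λ) = 6.1/4.10 = 1.4878
Total: L = L₁ + L₂ = 2.1786 + 1.4878 = 3.6664
W = L/λ = 3.6664/6.1 = 0.6010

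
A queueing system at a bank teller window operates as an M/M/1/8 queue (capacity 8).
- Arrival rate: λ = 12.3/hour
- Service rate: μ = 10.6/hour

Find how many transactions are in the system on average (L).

ρ = λ/μ = 12.3/10.6 = 1.16038
P₀ = (1-ρ)/(1-ρ^(K+1)) = (1-1.16038)/(1-1.16038^9) = -0.16038/-2.8142 = 0.05699
P_K = P₀×ρ^K = 0.05699 × 1.16038^8 = 0.05699 × 3.2870 = 0.1873
L = ρ[1 - (K+1)ρ^K + Kρ^(K+1)] / [(1-ρ)(1-ρ^(K+1))]
L = 1.16038 × (1 - 9×3.287016 + 8×3.814188) / ((1 - 1.16038) × (1 - 3.814188)) = 4.9629 transactions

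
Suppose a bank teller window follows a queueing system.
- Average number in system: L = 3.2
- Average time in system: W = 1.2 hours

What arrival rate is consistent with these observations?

Little's Law: L = λW, so λ = L/W
λ = 3.2/1.2 = 2.6667 transactions/hour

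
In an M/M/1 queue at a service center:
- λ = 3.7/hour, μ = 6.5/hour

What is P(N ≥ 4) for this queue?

ρ = λ/μ = 3.7/6.5 = 0.5692
P(N ≥ n) = ρⁿ
P(N ≥ 4) = 0.5692^4
P(N ≥ 4) = 0.1050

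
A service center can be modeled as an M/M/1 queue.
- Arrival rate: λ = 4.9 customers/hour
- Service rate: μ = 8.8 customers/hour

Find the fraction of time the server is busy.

Server utilization: ρ = λ/μ
ρ = 4.9/8.8 = 0.5568
The server is busy 55.68% of the time.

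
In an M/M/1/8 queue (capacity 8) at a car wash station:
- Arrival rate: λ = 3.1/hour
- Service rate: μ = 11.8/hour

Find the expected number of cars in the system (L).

ρ = λ/μ = 3.1/11.8 = 0.26271
P₀ = (1-ρ)/(1-ρ^(K+1)) = (1-0.26271)/(1-0.26271^9) = 0.7373/1.0000 = 0.7373
P_K = P₀×ρ^K = 0.7373 × 0.26271^8 = 0.7373 × 0.00002269 = 0.00001673
L = ρ[1 - (K+1)ρ^K + Kρ^(K+1)] / [(1-ρ)(1-ρ^(K+1))]
L = 0.26271 × (1 - 9×0.00002269 + 8×0.000005961) / ((1 - 0.26271) × (1 - 0.000005961)) = 0.3563 cars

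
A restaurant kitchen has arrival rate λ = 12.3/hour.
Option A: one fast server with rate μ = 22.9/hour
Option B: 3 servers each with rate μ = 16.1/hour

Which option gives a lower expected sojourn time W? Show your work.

Option A: single server μ = 22.9 (M/M/1)
  ρ_A = 12.3/22.9 = 0.5371
  W_A = 1/(μ-λ) = 1/(22.9-12.3) = 1/10.60 = 0.09434

Option B: 3 servers μ = 16.1 (M/M/3)
  ρ_B = λ/(cμ) = 12.3/(3×16.1) = 0.2547
  Offered load a = λ/μ = cρ = 12.3/16.1 = 0.7640
  P₀ = [ Σₙ₌₀^2 aⁿ/n! + a^3/(3!(1-ρ)) ]⁻¹
  Σ = a^0/0! + a^1/1! + a^2/2! = 1.0000 + 0.7640 + 0.2918 = 2.0558
  a^3/(3!(1-ρ)) = 0.4459/(6 × 0.7453) = 0.09971
  P₀ = 1/(2.0558 + 0.09971) = 0.4639
  Lq = P₀·a^3·ρ / (3!(1-ρ)²) = 0.46393 × 0.44590 × 0.25466 / (6 × 0.55553) = 0.01580
  Wq_B = Lq/λ = 0.0158046/12.3 = 0.0012849
  W_B = Wq_B + 1/μ = 0.0012849 + 0.062112 = 0.06340

Since W_B = 0.06340 < W_A = 0.09434, Option B (multiple servers) has the shorter time in system.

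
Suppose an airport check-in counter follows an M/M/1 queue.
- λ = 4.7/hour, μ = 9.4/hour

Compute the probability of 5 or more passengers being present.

ρ = λ/μ = 4.7/9.4 = 0.5000
P(N ≥ n) = ρⁿ
P(N ≥ 5) = 0.5000^5
P(N ≥ 5) = 0.03125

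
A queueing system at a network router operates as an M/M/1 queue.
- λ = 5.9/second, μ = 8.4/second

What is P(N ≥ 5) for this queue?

ρ = λ/μ = 5.9/8.4 = 0.70238
P(N ≥ n) = ρⁿ
P(N ≥ 5) = 0.70238^5
P(N ≥ 5) = 0.1709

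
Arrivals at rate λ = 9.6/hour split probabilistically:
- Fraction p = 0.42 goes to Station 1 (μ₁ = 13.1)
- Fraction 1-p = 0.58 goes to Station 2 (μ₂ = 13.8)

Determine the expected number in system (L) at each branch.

Effective rates: λ₁ = 9.6×0.42 = 4.032, λ₂ = 9.6×0.58 = 5.568
Station 1: ρ₁ = 4.032/13.1 = 0.30779, L₁ = ρ₁/(1-ρ₁) = 0.30779/(1-0.30779) = 0.4446
Station 2: ρ₂ = 5.568/13.8 = 0.4035, L₂ = ρ₂/(1-ρ₂) = 0.4035/(1-0.4035) = 0.6764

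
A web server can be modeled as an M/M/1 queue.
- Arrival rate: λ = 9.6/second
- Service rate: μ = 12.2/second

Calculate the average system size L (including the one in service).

ρ = λ/μ = 9.6/12.2 = 0.7869
For M/M/1: L = λ/(μ-λ)
L = 9.6/(12.2-9.6) = 9.6/2.60
L = 3.6923 requests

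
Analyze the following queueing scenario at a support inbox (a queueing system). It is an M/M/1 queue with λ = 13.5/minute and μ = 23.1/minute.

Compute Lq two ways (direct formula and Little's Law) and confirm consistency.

Method 1 (direct): Lq = λ²/(μ(μ-λ)) = 182.25/(23.1 × 9.60) = 0.8218

Method 2 (Little's Law):
W = 1/(μ-λ) = 1/9.60 = 0.104167
Wq = W - 1/μ = 0.104167 - 0.0432900 = 0.060877
Lq = λWq = 13.5 × 0.060877 = 0.8218 ✔ (matches Method 1)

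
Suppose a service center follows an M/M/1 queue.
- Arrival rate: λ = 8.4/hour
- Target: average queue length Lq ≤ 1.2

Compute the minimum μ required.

For M/M/1: Lq = λ²/(μ(μ-λ))
Need Lq ≤ 1.2, i.e. μ(μ-λ) ≥ λ²/1.2
μ² - 8.4μ - 70.56/1.2 ≥ 0  →  μ² - 8.4μ - 58.8000 ≥ 0
Quadratic formula (positive root): μ = [λ + √(λ² + 4×58.8000)]/2
Discriminant: 70.56 + 4×58.8000 = 305.7600, √305.7600 = 17.4860
μ ≥ (8.4 + 17.4860)/2 = 12.9430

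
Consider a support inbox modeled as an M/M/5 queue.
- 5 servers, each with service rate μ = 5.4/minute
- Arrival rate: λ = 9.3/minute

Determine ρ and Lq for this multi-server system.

Traffic intensity: ρ = λ/(cμ) = 9.3/(5×5.4) = 0.3444
Since ρ = 0.3444 < 1, system is stable.
Offered load a = λ/μ = cρ = 9.3/5.4 = 1.7222
P₀ = [ Σₙ₌₀^4 aⁿ/n! + a^5/(5!(1-ρ)) ]⁻¹
Σ = a^0/0! + a^1/1! + a^2/2! + a^3/3! + a^4/4! = 1.0000 + 1.7222 + 1.4830 + 0.8514 + 0.3666 = 5.4232
a^5/(5!(1-ρ)) = 15.1512/(120 × 0.6556) = 0.1926
P₀ = 1/(5.4232 + 0.1926) = 0.1781
Lq = P₀·a^5·ρ / (5!(1-ρ)²) = 0.1781 × 15.1512 × 0.3444 / (120 × 0.4298) = 0.01802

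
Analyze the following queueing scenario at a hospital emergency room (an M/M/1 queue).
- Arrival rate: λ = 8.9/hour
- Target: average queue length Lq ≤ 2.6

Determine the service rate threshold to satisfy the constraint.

For M/M/1: Lq = λ²/(μ(μ-λ))
Need Lq ≤ 2.6, i.e. μ(μ-λ) ≥ λ²/2.6
μ² - 8.9μ - 79.21/2.6 ≥ 0  →  μ² - 8.9μ - 30.46538 ≥ 0
Quadratic formula (positive root): μ = [λ + √(λ² + 4×30.46538)]/2
Discriminant: 79.21 + 4×30.46538 = 201.0715, √201.0715 = 14.1800
μ ≥ (8.9 + 14.1800)/2 = 11.5400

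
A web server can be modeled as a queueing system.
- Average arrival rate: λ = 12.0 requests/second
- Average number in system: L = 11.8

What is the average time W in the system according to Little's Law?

Little's Law: L = λW, so W = L/λ
W = 11.8/12.0 = 0.9833 seconds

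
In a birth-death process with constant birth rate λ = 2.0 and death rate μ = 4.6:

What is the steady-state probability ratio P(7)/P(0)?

For constant rates: P(n)/P(0) = (λ/μ)^n
P(7)/P(0) = (2.0/4.6)^7 = 0.43478^7 = 0.002937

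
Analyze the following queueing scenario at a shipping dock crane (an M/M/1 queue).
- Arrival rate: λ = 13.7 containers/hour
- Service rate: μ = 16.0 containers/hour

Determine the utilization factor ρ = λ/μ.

Server utilization: ρ = λ/μ
ρ = 13.7/16.0 = 0.8562
The server is busy 85.62% of the time.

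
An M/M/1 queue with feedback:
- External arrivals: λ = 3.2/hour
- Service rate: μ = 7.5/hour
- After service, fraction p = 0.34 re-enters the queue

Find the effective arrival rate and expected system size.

Effective arrival rate: λ_eff = λ/(1-p) = 3.2/(1-0.34) = 3.2/0.66 = 4.848485
ρ = λ_eff/μ = 4.848485/7.5 = 0.646465
L = ρ/(1-ρ) = 0.646465/(1-0.646465) = 1.8286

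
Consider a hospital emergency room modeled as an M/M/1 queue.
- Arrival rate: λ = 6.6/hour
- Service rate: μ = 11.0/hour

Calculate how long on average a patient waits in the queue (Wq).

First, compute utilization: ρ = λ/μ = 6.6/11.0 = 0.6000
For M/M/1: Wq = λ/(μ(μ-λ))
Wq = 6.6/(11.0 × (11.0-6.6))
Wq = 6.6/(11.0 × 4.40)
Wq = 0.1364 hours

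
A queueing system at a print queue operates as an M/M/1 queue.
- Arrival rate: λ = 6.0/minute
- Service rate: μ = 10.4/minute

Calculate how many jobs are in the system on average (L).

ρ = λ/μ = 6.0/10.4 = 0.5769
For M/M/1: L = λ/(μ-λ)
L = 6.0/(10.4-6.0) = 6.0/4.40
L = 1.3636 jobs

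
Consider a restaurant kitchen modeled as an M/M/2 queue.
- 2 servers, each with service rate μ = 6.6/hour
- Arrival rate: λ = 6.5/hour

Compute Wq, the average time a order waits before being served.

Traffic intensity: ρ = λ/(cμ) = 6.5/(2×6.6) = 0.4924
Since ρ = 0.4924 < 1, system is stable.
Offered load a = λ/μ = cρ = 6.5/6.6 = 0.9848
P₀ = [ Σₙ₌₀^1 aⁿ/n! + a^2/(2!(1-ρ)) ]⁻¹
Σ = a^0/0! + a^1/1! = 1.0000 + 0.9848 = 1.9848
a^2/(2!(1-ρ)) = 0.969927/(2 × 0.507576) = 0.9555
P₀ = 1/(1.9848 + 0.9555) = 0.3401
Lq = P₀·a^2·ρ / (2!(1-ρ)²) = 0.3401 × 0.9699 × 0.4924 / (2 × 0.2576) = 0.3153
Wq = Lq/λ = 0.31525/6.5 = 0.04850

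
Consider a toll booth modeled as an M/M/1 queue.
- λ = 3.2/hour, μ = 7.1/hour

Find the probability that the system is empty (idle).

ρ = λ/μ = 3.2/7.1 = 0.4507
P(0) = 1 - ρ = 1 - 0.4507 = 0.5493
The server is idle 54.93% of the time.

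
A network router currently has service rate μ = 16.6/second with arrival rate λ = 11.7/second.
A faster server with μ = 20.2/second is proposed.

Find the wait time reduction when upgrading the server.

System 1: ρ₁ = 11.7/16.6 = 0.7048, W₁ = 1/(16.6-11.7) = 0.20408
System 2: ρ₂ = 11.7/20.2 = 0.5792, W₂ = 1/(20.2-11.7) = 0.11765
Improvement: (W₁-W₂)/W₁ = (0.20408-0.11765)/0.20408 = 42.35%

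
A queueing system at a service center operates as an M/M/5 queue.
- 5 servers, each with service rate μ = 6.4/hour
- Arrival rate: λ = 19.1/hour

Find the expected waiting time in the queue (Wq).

Traffic intensity: ρ = λ/(cμ) = 19.1/(5×6.4) = 0.5969
Since ρ = 0.5969 < 1, system is stable.
Offered load a = λ/μ = cρ = 19.1/6.4 = 2.9844
P₀ = [ Σₙ₌₀^4 aⁿ/n! + a^5/(5!(1-ρ)) ]⁻¹
Σ = a^0/0! + a^1/1! + a^2/2! + a^3/3! + a^4/4! = 1.0000 + 2.9844 + 4.4532 + 4.4301 + 3.3052 = 16.1729
a^5/(5!(1-ρ)) = 236.7375/(120 × 0.403125) = 4.8938
P₀ = 1/(16.1729 + 4.8938) = 0.04747
Lq = P₀·a^5·ρ / (5!(1-ρ)²) = 0.047468 × 236.7375 × 0.59688 / (120 × 0.16251) = 0.3439
Wq = Lq/λ = 0.3439/19.1 = 0.01801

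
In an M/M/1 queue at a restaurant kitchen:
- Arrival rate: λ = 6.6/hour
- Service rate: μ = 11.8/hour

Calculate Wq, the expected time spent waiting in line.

First, compute utilization: ρ = λ/μ = 6.6/11.8 = 0.5593
For M/M/1: Wq = λ/(μ(μ-λ))
Wq = 6.6/(11.8 × (11.8-6.6))
Wq = 6.6/(11.8 × 5.20)
Wq = 0.1076 hours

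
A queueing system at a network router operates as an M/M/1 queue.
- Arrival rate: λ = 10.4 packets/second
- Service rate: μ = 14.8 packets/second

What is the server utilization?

Server utilization: ρ = λ/μ
ρ = 10.4/14.8 = 0.7027
The server is busy 70.27% of the time.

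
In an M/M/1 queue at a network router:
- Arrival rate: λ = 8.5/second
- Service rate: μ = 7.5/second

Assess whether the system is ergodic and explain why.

Stability requires ρ = λ/(cμ) < 1
ρ = 8.5/(1 × 7.5) = 8.5/7.50 = 1.1333
Since 1.1333 ≥ 1, the system is UNSTABLE.
Queue grows without bound. Need μ > λ = 8.5.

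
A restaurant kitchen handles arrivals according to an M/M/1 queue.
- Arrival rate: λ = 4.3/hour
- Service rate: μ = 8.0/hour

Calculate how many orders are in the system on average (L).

ρ = λ/μ = 4.3/8.0 = 0.5375
For M/M/1: L = λ/(μ-λ)
L = 4.3/(8.0-4.3) = 4.3/3.70
L = 1.1622 orders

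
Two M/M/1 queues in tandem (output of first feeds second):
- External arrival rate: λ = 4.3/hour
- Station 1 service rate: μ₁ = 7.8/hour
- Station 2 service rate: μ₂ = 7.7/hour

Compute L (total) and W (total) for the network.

By Jackson's theorem, each station behaves as independent M/M/1.
Station 1: ρ₁ = 4.3/7.8 = 0.5513, L₁ = ρ₁/(1-ρ₁) = λ/(μ₁-λ) = 4.3/3.50 = 1.2286
Station 2: ρ₂ = 4.3/7.7 = 0.5584, L₂ = ρ₂/(1-ρ₂) = λ/(μ₂-λ) = 4.3/3.40 = 1.2647
Total: L = L₁ + L₂ = 1.2286 + 1.2647 = 2.4933
W = L/λ = 2.4933/4.3 = 0.5798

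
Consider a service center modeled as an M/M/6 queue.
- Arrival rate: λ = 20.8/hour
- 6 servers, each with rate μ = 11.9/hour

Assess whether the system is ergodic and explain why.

Stability requires ρ = λ/(cμ) < 1
ρ = 20.8/(6 × 11.9) = 20.8/71.40 = 0.2913
Since 0.2913 < 1, the system is STABLE.
The servers are busy 29.13% of the time.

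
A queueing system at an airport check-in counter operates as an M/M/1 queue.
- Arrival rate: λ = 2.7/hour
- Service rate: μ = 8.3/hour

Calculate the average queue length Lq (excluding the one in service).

ρ = λ/μ = 2.7/8.3 = 0.3253
For M/M/1: Lq = λ²/(μ(μ-λ))
Lq = 7.29/(8.3 × 5.60)
Lq = 0.1568 passengers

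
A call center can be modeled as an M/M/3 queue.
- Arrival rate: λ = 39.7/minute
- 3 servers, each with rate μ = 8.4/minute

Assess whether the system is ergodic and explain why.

Stability requires ρ = λ/(cμ) < 1
ρ = 39.7/(3 × 8.4) = 39.7/25.20 = 1.5754
Since 1.5754 ≥ 1, the system is UNSTABLE.
Need c > λ/μ = 39.7/8.4 = 4.73.
Minimum servers needed: c = 5.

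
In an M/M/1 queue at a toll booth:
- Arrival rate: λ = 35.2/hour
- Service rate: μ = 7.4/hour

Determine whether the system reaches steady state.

Stability requires ρ = λ/(cμ) < 1
ρ = 35.2/(1 × 7.4) = 35.2/7.40 = 4.7568
Since 4.7568 ≥ 1, the system is UNSTABLE.
Queue grows without bound. Need μ > λ = 35.2.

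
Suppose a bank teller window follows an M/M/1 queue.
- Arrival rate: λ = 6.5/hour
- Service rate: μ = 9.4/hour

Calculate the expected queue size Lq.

ρ = λ/μ = 6.5/9.4 = 0.6915
For M/M/1: Lq = λ²/(μ(μ-λ))
Lq = 42.25/(9.4 × 2.90)
Lq = 1.5499 transactions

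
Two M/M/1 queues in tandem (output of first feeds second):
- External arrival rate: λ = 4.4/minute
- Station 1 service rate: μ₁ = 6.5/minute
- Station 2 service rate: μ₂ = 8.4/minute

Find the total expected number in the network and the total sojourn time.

By Jackson's theorem, each station behaves as independent M/M/1.
Station 1: ρ₁ = 4.4/6.5 = 0.6769, L₁ = ρ₁/(1-ρ₁) = λ/(μ₁-λ) = 4.4/2.10 = 2.0952
Station 2: ρ₂ = 4.4/8.4 = 0.5238, L₂ = ρ₂/(1-ρ₂) = λ/(μ₂-λ) = 4.4/4.00 = 1.1000
Total: L = L₁ + L₂ = 2.0952 + 1.1000 = 3.1952
W = L/λ = 3.1952/4.4 = 0.7262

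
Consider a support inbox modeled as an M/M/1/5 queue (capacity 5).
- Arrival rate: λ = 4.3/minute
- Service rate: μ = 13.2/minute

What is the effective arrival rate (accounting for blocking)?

ρ = λ/μ = 4.3/13.2 = 0.32576
P₀ = (1-ρ)/(1-ρ^(K+1)) = (1-0.32576)/(1-0.32576^6) = 0.6742/0.9988 = 0.6750
P_K = P₀×ρ^K = 0.67505 × 0.32576^5 = 0.67505 × 0.0036685 = 0.002476
λ_eff = λ(1-P_K) = 4.3 × (1 - 0.002476) = 4.3 × 0.997524 = 4.2894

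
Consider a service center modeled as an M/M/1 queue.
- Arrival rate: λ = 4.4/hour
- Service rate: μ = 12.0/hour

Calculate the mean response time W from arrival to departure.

First, compute utilization: ρ = λ/μ = 4.4/12.0 = 0.3667
For M/M/1: W = 1/(μ-λ)
W = 1/(12.0-4.4) = 1/7.60
W = 0.1316 hours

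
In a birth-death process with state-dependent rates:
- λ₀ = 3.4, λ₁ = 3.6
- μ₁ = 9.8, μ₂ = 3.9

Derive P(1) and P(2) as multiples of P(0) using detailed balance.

Balance equations:
State 0: λ₀P₀ = μ₁P₁ → P₁ = (λ₀/μ₁)P₀ = (3.4/9.8)P₀ = 0.3469P₀
State 1: P₂ = (λ₀λ₁)/(μ₁μ₂)P₀ = (3.4×3.6)/(9.8×3.9)P₀ = 0.3203P₀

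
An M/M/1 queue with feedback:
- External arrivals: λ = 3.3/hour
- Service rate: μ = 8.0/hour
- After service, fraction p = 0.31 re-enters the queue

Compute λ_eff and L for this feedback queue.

Effective arrival rate: λ_eff = λ/(1-p) = 3.3/(1-0.31) = 3.3/0.69 = 4.7826
ρ = λ_eff/μ = 4.7826/8.0 = 0.59783
L = ρ/(1-ρ) = 0.59783/(1-0.59783) = 1.4865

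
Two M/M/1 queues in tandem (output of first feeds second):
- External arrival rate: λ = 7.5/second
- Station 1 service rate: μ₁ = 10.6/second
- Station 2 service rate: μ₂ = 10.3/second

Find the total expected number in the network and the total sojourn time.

By Jackson's theorem, each station behaves as independent M/M/1.
Station 1: ρ₁ = 7.5/10.6 = 0.7075, L₁ = ρ₁/(1-ρ₁) = λ/(μ₁-λ) = 7.5/3.10 = 2.41935
Station 2: ρ₂ = 7.5/10.3 = 0.7282, L₂ = ρ₂/(1-ρ₂) = λ/(μ₂-λ) = 7.5/2.80 = 2.67857
Total: L = L₁ + L₂ = 2.41935 + 2.67857 = 5.0979
W = L/λ = 5.0979/7.5 = 0.6797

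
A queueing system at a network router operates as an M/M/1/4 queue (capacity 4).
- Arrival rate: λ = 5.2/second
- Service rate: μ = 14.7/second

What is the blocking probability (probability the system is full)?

ρ = λ/μ = 5.2/14.7 = 0.35374
P₀ = (1-ρ)/(1-ρ^(K+1)) = (1-0.35374)/(1-0.35374^5) = 0.6463/0.9945 = 0.6499
P_K = P₀×ρ^K = 0.6499 × 0.35374^4 = 0.6499 × 0.01566 = 0.01018
Blocking probability = 1.02%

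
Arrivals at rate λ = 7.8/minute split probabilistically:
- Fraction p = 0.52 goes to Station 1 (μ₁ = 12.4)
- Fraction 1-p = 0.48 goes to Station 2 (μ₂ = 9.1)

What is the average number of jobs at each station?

Effective rates: λ₁ = 7.8×0.52 = 4.056, λ₂ = 7.8×0.48 = 3.744
Station 1: ρ₁ = 4.056/12.4 = 0.3271, L₁ = ρ₁/(1-ρ₁) = 0.3271/(1-0.3271) = 0.4861
Station 2: ρ₂ = 3.744/9.1 = 0.41143, L₂ = ρ₂/(1-ρ₂) = 0.41143/(1-0.41143) = 0.6990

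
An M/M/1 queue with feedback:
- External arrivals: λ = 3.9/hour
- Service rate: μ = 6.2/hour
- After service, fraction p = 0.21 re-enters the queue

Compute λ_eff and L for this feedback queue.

Effective arrival rate: λ_eff = λ/(1-p) = 3.9/(1-0.21) = 3.9/0.79 = 4.936709
ρ = λ_eff/μ = 4.936709/6.2 = 0.796243
L = ρ/(1-ρ) = 0.796243/(1-0.796243) = 3.9078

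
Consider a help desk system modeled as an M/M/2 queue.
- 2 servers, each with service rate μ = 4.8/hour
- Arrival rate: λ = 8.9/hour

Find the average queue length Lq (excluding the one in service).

Traffic intensity: ρ = λ/(cμ) = 8.9/(2×4.8) = 0.9271
Since ρ = 0.9271 < 1, system is stable.
Offered load a = λ/μ = cρ = 8.9/4.8 = 1.8542
P₀ = [ Σₙ₌₀^1 aⁿ/n! + a^2/(2!(1-ρ)) ]⁻¹
Σ = a^0/0! + a^1/1! = 1.0000 + 1.8542 = 2.8542
a^2/(2!(1-ρ)) = 3.43793/(2 × 0.0729167) = 23.5744
P₀ = 1/(2.8542 + 23.5744) = 0.03784
Lq = P₀·a^2·ρ / (2!(1-ρ)²) = 0.037838 × 3.4379 × 0.92708 / (2 × 0.0053168) = 11.3412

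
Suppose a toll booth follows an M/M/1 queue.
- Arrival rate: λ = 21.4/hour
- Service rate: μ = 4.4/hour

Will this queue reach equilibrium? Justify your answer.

Stability requires ρ = λ/(cμ) < 1
ρ = 21.4/(1 × 4.4) = 21.4/4.40 = 4.8636
Since 4.8636 ≥ 1, the system is UNSTABLE.
Queue grows without bound. Need μ > λ = 21.4.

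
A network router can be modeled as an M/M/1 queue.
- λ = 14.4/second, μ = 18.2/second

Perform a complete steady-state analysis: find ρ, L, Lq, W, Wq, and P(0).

Step 1: ρ = λ/μ = 14.4/18.2 = 0.7912
Step 2: L = λ/(μ-λ) = 14.4/3.80 = 3.7895
Step 3: Lq = λ²/(μ(μ-λ)) = 207.36/(18.2×3.80) = 2.9983
Step 4: W = 1/(μ-λ) = 1/3.80 = 0.26316
Step 5: Wq = λ/(μ(μ-λ)) = 14.4/(18.2×3.80) = 0.2082
Step 6: P(0) = 1-ρ = 0.2088
Verify: L = λW = 14.4×0.26316 = 3.7895 ✔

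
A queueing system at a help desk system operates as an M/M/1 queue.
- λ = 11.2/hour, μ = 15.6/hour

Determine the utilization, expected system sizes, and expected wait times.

Step 1: ρ = λ/μ = 11.2/15.6 = 0.7179
Step 2: L = λ/(μ-λ) = 11.2/4.40 = 2.5455
Step 3: Lq = λ²/(μ(μ-λ)) = 125.44/(15.6×4.40) = 1.8275
Step 4: W = 1/(μ-λ) = 1/4.40 = 0.227273
Step 5: Wq = λ/(μ(μ-λ)) = 11.2/(15.6×4.40) = 0.1632
Step 6: P(0) = 1-ρ = 0.2821
Verify: L = λW = 11.2×0.227273 = 2.5455 ✔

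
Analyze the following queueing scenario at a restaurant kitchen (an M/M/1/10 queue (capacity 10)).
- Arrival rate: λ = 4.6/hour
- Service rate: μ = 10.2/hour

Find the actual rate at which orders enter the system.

ρ = λ/μ = 4.6/10.2 = 0.45098
P₀ = (1-ρ)/(1-ρ^(K+1)) = (1-0.45098)/(1-0.45098^11) = 0.5490/0.9998 = 0.5491
P_K = P₀×ρ^K = 0.5491 × 0.45098^10 = 0.5491 × 0.0003480 = 0.0001911
λ_eff = λ(1-P_K) = 4.6 × (1 - 0.0001911) = 4.6 × 0.9998 = 4.5991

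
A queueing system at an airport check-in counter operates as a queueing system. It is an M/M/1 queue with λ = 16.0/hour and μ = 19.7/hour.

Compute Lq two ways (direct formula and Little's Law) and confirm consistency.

Method 1 (direct): Lq = λ²/(μ(μ-λ)) = 256.00/(19.7 × 3.70) = 3.5121

Method 2 (Little's Law):
W = 1/(μ-λ) = 1/3.70 = 0.27027
Wq = W - 1/μ = 0.27027 - 0.050761 = 0.219509
Lq = λWq = 16.0 × 0.219509 = 3.5121 ✔ (matches Method 1)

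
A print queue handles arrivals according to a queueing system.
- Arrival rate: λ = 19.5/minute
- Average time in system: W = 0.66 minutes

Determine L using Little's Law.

Little's Law: L = λW
L = 19.5 × 0.66 = 12.8700 jobs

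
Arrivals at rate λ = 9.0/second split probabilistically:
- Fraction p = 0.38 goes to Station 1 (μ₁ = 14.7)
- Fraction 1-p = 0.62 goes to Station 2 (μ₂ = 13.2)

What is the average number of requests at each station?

Effective rates: λ₁ = 9.0×0.38 = 3.42, λ₂ = 9.0×0.62 = 5.58
Station 1: ρ₁ = 3.42/14.7 = 0.23265, L₁ = ρ₁/(1-ρ₁) = 0.23265/(1-0.23265) = 0.3032
Station 2: ρ₂ = 5.58/13.2 = 0.42273, L₂ = ρ₂/(1-ρ₂) = 0.42273/(1-0.42273) = 0.7323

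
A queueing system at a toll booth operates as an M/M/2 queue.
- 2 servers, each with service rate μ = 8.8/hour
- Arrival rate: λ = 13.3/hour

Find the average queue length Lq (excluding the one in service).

Traffic intensity: ρ = λ/(cμ) = 13.3/(2×8.8) = 0.7557
Since ρ = 0.7557 < 1, system is stable.
Offered load a = λ/μ = cρ = 13.3/8.8 = 1.5114
P₀ = [ Σₙ₌₀^1 aⁿ/n! + a^2/(2!(1-ρ)) ]⁻¹
Σ = a^0/0! + a^1/1! = 1.0000 + 1.5114 = 2.5114
a^2/(2!(1-ρ)) = 2.28422/(2 × 0.244318) = 4.6747
P₀ = 1/(2.5114 + 4.6747) = 0.1392
Lq = P₀·a^2·ρ / (2!(1-ρ)²) = 0.13916 × 2.2842 × 0.75568 / (2 × 0.059691) = 2.0121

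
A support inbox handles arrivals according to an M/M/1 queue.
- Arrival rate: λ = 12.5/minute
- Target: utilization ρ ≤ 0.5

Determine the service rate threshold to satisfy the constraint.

ρ = λ/μ, so μ = λ/ρ
μ ≥ 12.5/0.5 = 25.0000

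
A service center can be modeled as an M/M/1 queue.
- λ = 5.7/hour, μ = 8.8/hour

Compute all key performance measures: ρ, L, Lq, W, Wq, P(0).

Step 1: ρ = λ/μ = 5.7/8.8 = 0.6477
Step 2: L = λ/(μ-λ) = 5.7/3.10 = 1.8387
Step 3: Lq = λ²/(μ(μ-λ)) = 32.49/(8.8×3.10) = 1.1910
Step 4: W = 1/(μ-λ) = 1/3.10 = 0.32258
Step 5: Wq = λ/(μ(μ-λ)) = 5.7/(8.8×3.10) = 0.2089
Step 6: P(0) = 1-ρ = 0.3523
Verify: L = λW = 5.7×0.32258 = 1.8387 ✔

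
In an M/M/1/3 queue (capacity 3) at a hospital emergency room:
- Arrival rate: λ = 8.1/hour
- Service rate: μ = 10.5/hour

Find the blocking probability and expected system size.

ρ = λ/μ = 8.1/10.5 = 0.7714
P₀ = (1-ρ)/(1-ρ^(K+1)) = (1-0.7714)/(1-0.7714^4) = 0.2286/0.6459 = 0.3539
P_K = P₀×ρ^K = 0.35392 × 0.7714^3 = 0.35392 × 0.45903 = 0.1625
Blocking probability P_3 = 0.1625 (16.25%)
L = ρ[1 - (K+1)ρ^K + Kρ^(K+1)] / [(1-ρ)(1-ρ^(K+1))]
L = 0.7714 × (1 - 4×0.459028 + 3×0.354094) / ((1 - 0.7714) × (1 - 0.354094)) = 1.1816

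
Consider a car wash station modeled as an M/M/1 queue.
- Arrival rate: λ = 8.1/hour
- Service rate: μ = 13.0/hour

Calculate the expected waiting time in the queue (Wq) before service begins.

First, compute utilization: ρ = λ/μ = 8.1/13.0 = 0.6231
For M/M/1: Wq = λ/(μ(μ-λ))
Wq = 8.1/(13.0 × (13.0-8.1))
Wq = 8.1/(13.0 × 4.90)
Wq = 0.1272 hours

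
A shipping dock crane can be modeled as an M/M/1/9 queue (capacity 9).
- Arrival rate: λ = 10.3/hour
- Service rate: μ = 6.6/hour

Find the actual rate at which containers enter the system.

ρ = λ/μ = 10.3/6.6 = 1.56061
P₀ = (1-ρ)/(1-ρ^(K+1)) = (1-1.56061)/(1-1.56061^10) = -0.5606/-84.6927 = 0.006619
P_K = P₀×ρ^K = 0.0066193 × 1.56061^9 = 0.0066193 × 54.9098 = 0.3635
λ_eff = λ(1-P_K) = 10.3 × (1 - 0.363465) = 10.3 × 0.63653 = 6.5563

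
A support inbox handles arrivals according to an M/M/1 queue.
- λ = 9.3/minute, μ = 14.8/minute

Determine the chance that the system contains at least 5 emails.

ρ = λ/μ = 9.3/14.8 = 0.62838
P(N ≥ n) = ρⁿ
P(N ≥ 5) = 0.62838^5
P(N ≥ 5) = 0.09797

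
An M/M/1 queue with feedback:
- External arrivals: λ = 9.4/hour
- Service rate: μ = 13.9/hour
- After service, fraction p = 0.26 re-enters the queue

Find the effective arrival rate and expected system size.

Effective arrival rate: λ_eff = λ/(1-p) = 9.4/(1-0.26) = 9.4/0.74 = 12.702703
ρ = λ_eff/μ = 12.702703/13.9 = 0.913864
L = ρ/(1-ρ) = 0.913864/(1-0.913864) = 10.6095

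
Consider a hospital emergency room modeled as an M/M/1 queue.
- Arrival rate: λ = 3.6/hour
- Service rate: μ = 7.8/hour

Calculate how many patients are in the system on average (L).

ρ = λ/μ = 3.6/7.8 = 0.4615
For M/M/1: L = λ/(μ-λ)
L = 3.6/(7.8-3.6) = 3.6/4.20
L = 0.8571 patients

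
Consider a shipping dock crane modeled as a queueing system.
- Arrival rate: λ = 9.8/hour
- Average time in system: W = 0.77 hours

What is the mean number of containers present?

Little's Law: L = λW
L = 9.8 × 0.77 = 7.5460 containers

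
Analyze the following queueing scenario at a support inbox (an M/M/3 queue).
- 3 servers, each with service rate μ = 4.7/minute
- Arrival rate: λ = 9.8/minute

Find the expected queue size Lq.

Traffic intensity: ρ = λ/(cμ) = 9.8/(3×4.7) = 0.6950
Since ρ = 0.6950 < 1, system is stable.
Offered load a = λ/μ = cρ = 9.8/4.7 = 2.0851
P₀ = [ Σₙ₌₀^2 aⁿ/n! + a^3/(3!(1-ρ)) ]⁻¹
Σ = a^0/0! + a^1/1! + a^2/2! = 1.0000 + 2.0851 + 2.1738 = 5.2589
a^3/(3!(1-ρ)) = 9.06535/(6 × 0.304965) = 4.9543
P₀ = 1/(5.2589 + 4.9543) = 0.09791
Lq = P₀·a^3·ρ / (3!(1-ρ)²) = 0.09791 × 9.0654 × 0.6950 / (6 × 0.09300) = 1.1055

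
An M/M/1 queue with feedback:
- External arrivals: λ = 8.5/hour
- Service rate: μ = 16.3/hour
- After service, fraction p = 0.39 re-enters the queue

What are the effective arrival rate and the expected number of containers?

Effective arrival rate: λ_eff = λ/(1-p) = 8.5/(1-0.39) = 8.5/0.61 = 13.93443
ρ = λ_eff/μ = 13.93443/16.3 = 0.854873
L = ρ/(1-ρ) = 0.854873/(1-0.854873) = 5.8905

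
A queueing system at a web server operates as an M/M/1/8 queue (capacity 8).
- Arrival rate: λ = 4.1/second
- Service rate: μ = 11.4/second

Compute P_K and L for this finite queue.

ρ = λ/μ = 4.1/11.4 = 0.35965
P₀ = (1-ρ)/(1-ρ^(K+1)) = (1-0.35965)/(1-0.35965^9) = 0.6403/0.9999 = 0.6404
P_K = P₀×ρ^K = 0.64041 × 0.35965^8 = 0.64041 × 0.00027992 = 0.0001793
Blocking probability P_8 = 0.0001793 (0.01793%)
L = ρ[1 - (K+1)ρ^K + Kρ^(K+1)] / [(1-ρ)(1-ρ^(K+1))]
L = 0.35965 × (1 - 9×0.0002799 + 8×0.0001007) / ((1 - 0.35965) × (1 - 0.0001007)) = 0.5607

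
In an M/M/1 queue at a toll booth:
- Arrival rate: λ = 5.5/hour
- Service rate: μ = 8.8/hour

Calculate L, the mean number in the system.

ρ = λ/μ = 5.5/8.8 = 0.6250
For M/M/1: L = λ/(μ-λ)
L = 5.5/(8.8-5.5) = 5.5/3.30
L = 1.6667 vehicles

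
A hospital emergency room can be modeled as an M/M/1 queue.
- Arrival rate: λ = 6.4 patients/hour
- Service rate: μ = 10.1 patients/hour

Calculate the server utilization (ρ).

Server utilization: ρ = λ/μ
ρ = 6.4/10.1 = 0.6337
The server is busy 63.37% of the time.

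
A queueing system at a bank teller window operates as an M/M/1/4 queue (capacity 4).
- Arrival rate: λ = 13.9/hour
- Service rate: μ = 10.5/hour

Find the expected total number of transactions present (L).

ρ = λ/μ = 13.9/10.5 = 1.32381
P₀ = (1-ρ)/(1-ρ^(K+1)) = (1-1.32381)/(1-1.32381^5) = -0.3238/-3.0656 = 0.1056
P_K = P₀×ρ^K = 0.10563 × 1.32381^4 = 0.10563 × 3.0712 = 0.3244
L = ρ[1 - (K+1)ρ^K + Kρ^(K+1)] / [(1-ρ)(1-ρ^(K+1))]
L = 1.32381 × (1 - 5×3.071161 + 4×4.065634) / ((1 - 1.32381) × (1 - 4.065634)) = 2.5428 transactions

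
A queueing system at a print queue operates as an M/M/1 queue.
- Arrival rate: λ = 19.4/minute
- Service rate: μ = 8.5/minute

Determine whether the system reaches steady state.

Stability requires ρ = λ/(cμ) < 1
ρ = 19.4/(1 × 8.5) = 19.4/8.50 = 2.2824
Since 2.2824 ≥ 1, the system is UNSTABLE.
Queue grows without bound. Need μ > λ = 19.4.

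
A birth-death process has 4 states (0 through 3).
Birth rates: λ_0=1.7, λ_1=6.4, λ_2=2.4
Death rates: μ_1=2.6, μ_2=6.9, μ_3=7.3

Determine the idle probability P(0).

Ratios P(n)/P(0) = (λ₀···λₙ₋₁)/(μ₁···μₙ):
P(1)/P(0) = (1.7)/(2.6) = 0.6538
P(2)/P(0) = (1.7×6.4)/(2.6×6.9) = 0.6065
P(3)/P(0) = (1.7×6.4×2.4)/(2.6×6.9×7.3) = 0.1994

Normalization: ∑ P(n) = 1
P(0) × (1.0000 + 0.6538 + 0.6065 + 0.1994) = 1
P(0) × 2.4597 = 1
P(0) = 1/2.4597 = 0.4066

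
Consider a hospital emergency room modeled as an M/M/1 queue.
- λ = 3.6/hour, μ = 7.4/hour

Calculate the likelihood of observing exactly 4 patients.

ρ = λ/μ = 3.6/7.4 = 0.48649
P(n) = (1-ρ)ρⁿ
P(4) = (1-0.48649) × 0.48649^4
P(4) = 0.5135 × 0.05601
P(4) = 0.02876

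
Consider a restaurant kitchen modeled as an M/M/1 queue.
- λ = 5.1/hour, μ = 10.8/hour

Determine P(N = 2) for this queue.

ρ = λ/μ = 5.1/10.8 = 0.4722
P(n) = (1-ρ)ρⁿ
P(2) = (1-0.4722) × 0.4722^2
P(2) = 0.5278 × 0.2230
P(2) = 0.1177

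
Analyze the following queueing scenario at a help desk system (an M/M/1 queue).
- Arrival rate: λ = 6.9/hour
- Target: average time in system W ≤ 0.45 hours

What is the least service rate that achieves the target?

For M/M/1: W = 1/(μ-λ)
Need W ≤ 0.45, so 1/(μ-λ) ≤ 0.45
μ - λ ≥ 1/0.45 = 2.2222
μ ≥ 6.9 + 2.2222 = 9.1222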